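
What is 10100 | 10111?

OR: 1 when either bit is 1
  10100
| 10111
-------
  10111
Decimal: 20 | 23 = 23



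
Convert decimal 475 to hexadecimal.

Using repeated division by 16 (digits 10–15 are A–F):
475 ÷ 16 = 29 remainder 11 (B)
29 ÷ 16 = 1 remainder 13 (D)
1 ÷ 16 = 0 remainder 1
Reading remainders bottom to top: 1DB



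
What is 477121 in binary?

Using repeated division by 2:
477121 ÷ 2 = 238560 remainder 1
238560 ÷ 2 = 119280 remainder 0
119280 ÷ 2 = 59640 remainder 0
59640 ÷ 2 = 29820 remainder 0
29820 ÷ 2 = 14910 remainder 0
14910 ÷ 2 = 7455 remainder 0
7455 ÷ 2 = 3727 remainder 1
3727 ÷ 2 = 1863 remainder 1
1863 ÷ 2 = 931 remainder 1
931 ÷ 2 = 465 remainder 1
465 ÷ 2 = 232 remainder 1
232 ÷ 2 = 116 remainder 0
116 ÷ 2 = 58 remainder 0
58 ÷ 2 = 29 remainder 0
29 ÷ 2 = 14 remainder 1
14 ÷ 2 = 7 remainder 0
7 ÷ 2 = 3 remainder 1
3 ÷ 2 = 1 remainder 1
1 ÷ 2 = 0 remainder 1
Reading remainders bottom to top: 1110100011111000001



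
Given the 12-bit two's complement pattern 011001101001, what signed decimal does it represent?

Binary: 011001101001
Sign bit: 0 (non-negative)
Read directly as an unsigned value:
011001101001 = 1024 + 512 + 64 + 32 + 8 + 1 = 1641
Value: 1641



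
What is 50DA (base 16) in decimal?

Expand by place value (powers of 16):
Digit values: D = 13, A = 10
50DA = 5 × 16^3 + 0 × 16^2 + 13 × 16^1 + 10 × 16^0
= 5 × 4096 + 0 × 256 + 13 × 16 + 10 × 1
= 20480 + 0 + 208 + 10
= 20698



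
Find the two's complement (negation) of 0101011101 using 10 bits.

Original: 0101011101
Step 1 - Invert all bits: 1010100010
Step 2 - Add 1: 1010100011
Verification: 0101011101 + 1010100011 = 10000000000; discarding the end carry (carry out of the top bit) leaves the 10-bit value 0000000000, as required for x + (-x)



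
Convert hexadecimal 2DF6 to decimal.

Expand by place value (powers of 16):
Digit values: D = 13, F = 15
2DF6 = 2 × 16^3 + 13 × 16^2 + 15 × 16^1 + 6 × 16^0
= 2 × 4096 + 13 × 256 + 15 × 16 + 6 × 1
= 8192 + 3328 + 240 + 6
= 11766



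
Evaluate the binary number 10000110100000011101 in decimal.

Sum of powers of 2 for each 1-bit:
2^0 + 2^2 + 2^3 + 2^4 + 2^11 + 2^13 + 2^14 + 2^19
= 1 + 4 + 8 + 16 + 2048 + 8192 + 16384 + 524288
= 550941



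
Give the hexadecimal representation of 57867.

Using repeated division by 16 (digits 10–15 are A–F):
57867 ÷ 16 = 3616 remainder 11 (B)
3616 ÷ 16 = 226 remainder 0
226 ÷ 16 = 14 remainder 2
14 ÷ 16 = 0 remainder 14 (E)
Reading remainders bottom to top: E20B



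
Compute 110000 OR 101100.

OR: 1 when either bit is 1
  110000
| 101100
--------
  111100
Decimal: 48 | 44 = 60



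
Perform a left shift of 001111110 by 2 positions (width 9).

Original: 001111110 (decimal 126)
Shift left by 2 positions
Append 2 zeros on the right
Result: 111111000 (decimal 504)
Equivalent: 126 << 2 = 126 × 2^2 = 504



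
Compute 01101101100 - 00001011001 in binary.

Method 1 - Direct subtraction (column by column from the right: bit − bit − borrow-in; if negative, add 2 and borrow 1 from the next column):
borrow: 00000100110
        01101101100
-       00001011001
-------------------
        01100010011

Method 2 - Add two's complement:
Two's complement of 00001011001: invert → 11110100110, add 1 → 11110100111
  01101101100
+ 11110100111
-------------
 101100010011  (end carry out of the top bit = 1)
Discarding the end carry: 01100010011
Decimal check:
  01101101100 = 512 + 256 + 64 + 32 + 8 + 4 = 876
  00001011001 = 64 + 16 + 8 + 1 = 89
  876 - 89 = 787, and 01100010011 = 512 + 256 + 16 + 2 + 1 = 787 ✓



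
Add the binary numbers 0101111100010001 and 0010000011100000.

Add column by column from the right: bit + bit + carry-in; write the sum mod 2, carry 1 when the sum is 2 or 3.
carry:  0000000000000000
        0101111100010001
+       0010000011100000
------------------------
       00111111111110001
(the carry out of the leftmost column, 0, becomes the leading bit)
Decimal check:
  0101111100010001 = 16384 + 4096 + 2048 + 1024 + 512 + 256 + 16 + 1 = 24337
  0010000011100000 = 8192 + 128 + 64 + 32 = 8416
  24337 + 8416 = 32753, and 00111111111110001 = 16384 + 8192 + 4096 + 2048 + 1024 + 512 + 256 + 128 + 64 + 32 + 16 + 1 = 32753 ✓



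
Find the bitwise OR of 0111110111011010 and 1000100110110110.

OR: 1 when either bit is 1
  0111110111011010
| 1000100110110110
------------------
  1111110111111110
Decimal: 32218 | 35254 = 65022



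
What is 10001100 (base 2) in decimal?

Sum of powers of 2 for each 1-bit:
2^2 + 2^3 + 2^7
= 4 + 8 + 128
= 140



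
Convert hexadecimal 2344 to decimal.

Expand by place value (powers of 16):
2344 = 2 × 16^3 + 3 × 16^2 + 4 × 16^1 + 4 × 16^0
= 2 × 4096 + 3 × 256 + 4 × 16 + 4 × 1
= 8192 + 768 + 64 + 4
= 9028



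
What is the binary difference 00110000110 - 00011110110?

Method 1 - Direct subtraction (column by column from the right: bit − bit − borrow-in; if negative, add 2 and borrow 1 from the next column):
borrow: 00111100000
        00110000110
-       00011110110
-------------------
        00010010000

Method 2 - Add two's complement:
Two's complement of 00011110110: invert → 11100001001, add 1 → 11100001010
  00110000110
+ 11100001010
-------------
 100010010000  (end carry out of the top bit = 1)
Discarding the end carry: 00010010000
Decimal check:
  00110000110 = 256 + 128 + 4 + 2 = 390
  00011110110 = 128 + 64 + 32 + 16 + 4 + 2 = 246
  390 - 246 = 144, and 00010010000 = 128 + 16 = 144 ✓



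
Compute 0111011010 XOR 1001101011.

XOR: 1 when bits differ
  0111011010
^ 1001101011
------------
  1110110001
Decimal: 474 ^ 619 = 945



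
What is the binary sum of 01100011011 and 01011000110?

Add column by column from the right: bit + bit + carry-in; write the sum mod 2, carry 1 when the sum is 2 or 3.
carry:  10000111100
        01100011011
+       01011000110
-------------------
       010111100001
(the carry out of the leftmost column, 0, becomes the leading bit)
Decimal check:
  01100011011 = 512 + 256 + 16 + 8 + 2 + 1 = 795
  01011000110 = 512 + 128 + 64 + 4 + 2 = 710
  795 + 710 = 1505, and 010111100001 = 1024 + 256 + 128 + 64 + 32 + 1 = 1505 ✓



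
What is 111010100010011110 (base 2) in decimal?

Sum of powers of 2 for each 1-bit:
2^1 + 2^2 + 2^3 + 2^4 + 2^7 + 2^11 + 2^13 + 2^15 + 2^16 + 2^17
= 2 + 4 + 8 + 16 + 128 + 2048 + 8192 + 32768 + 65536 + 131072
= 239774



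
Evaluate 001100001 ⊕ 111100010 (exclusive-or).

XOR: 1 when bits differ
  001100001
^ 111100010
-----------
  110000011
Decimal: 97 ^ 482 = 387



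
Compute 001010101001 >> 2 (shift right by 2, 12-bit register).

Original: 001010101001 (decimal 681)
Shift right by 2 positions
Drop the 2 low bits; fill with zeros on the left
Result: 000010101010 (decimal 170)
Equivalent: 681 >> 2 = 681 ÷ 2^2 = 170



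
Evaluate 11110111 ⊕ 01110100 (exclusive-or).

XOR: 1 when bits differ
  11110111
^ 01110100
----------
  10000011
Decimal: 247 ^ 116 = 131



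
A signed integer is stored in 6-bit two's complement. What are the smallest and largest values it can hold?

For 6-bit two's complement:
Minimum: -2^5 = -32
Maximum: 2^5 - 1 = 31



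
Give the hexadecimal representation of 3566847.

Using repeated division by 16 (digits 10–15 are A–F):
3566847 ÷ 16 = 222927 remainder 15 (F)
222927 ÷ 16 = 13932 remainder 15 (F)
13932 ÷ 16 = 870 remainder 12 (C)
870 ÷ 16 = 54 remainder 6
54 ÷ 16 = 3 remainder 6
3 ÷ 16 = 0 remainder 3
Reading remainders bottom to top: 366CFF



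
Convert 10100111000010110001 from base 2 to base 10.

Sum of powers of 2 for each 1-bit:
2^0 + 2^4 + 2^5 + 2^7 + 2^12 + 2^13 + 2^14 + 2^17 + 2^19
= 1 + 16 + 32 + 128 + 4096 + 8192 + 16384 + 131072 + 524288
= 684209



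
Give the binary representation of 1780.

Using repeated division by 2:
1780 ÷ 2 = 890 remainder 0
890 ÷ 2 = 445 remainder 0
445 ÷ 2 = 222 remainder 1
222 ÷ 2 = 111 remainder 0
111 ÷ 2 = 55 remainder 1
55 ÷ 2 = 27 remainder 1
27 ÷ 2 = 13 remainder 1
13 ÷ 2 = 6 remainder 1
6 ÷ 2 = 3 remainder 0
3 ÷ 2 = 1 remainder 1
1 ÷ 2 = 0 remainder 1
Reading remainders bottom to top: 11011110100



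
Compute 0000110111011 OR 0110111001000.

OR: 1 when either bit is 1
  0000110111011
| 0110111001000
---------------
  0110111111011
Decimal: 443 | 3528 = 3579



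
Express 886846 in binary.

Using repeated division by 2:
886846 ÷ 2 = 443423 remainder 0
443423 ÷ 2 = 221711 remainder 1
221711 ÷ 2 = 110855 remainder 1
110855 ÷ 2 = 55427 remainder 1
55427 ÷ 2 = 27713 remainder 1
27713 ÷ 2 = 13856 remainder 1
13856 ÷ 2 = 6928 remainder 0
6928 ÷ 2 = 3464 remainder 0
3464 ÷ 2 = 1732 remainder 0
1732 ÷ 2 = 866 remainder 0
866 ÷ 2 = 433 remainder 0
433 ÷ 2 = 216 remainder 1
216 ÷ 2 = 108 remainder 0
108 ÷ 2 = 54 remainder 0
54 ÷ 2 = 27 remainder 0
27 ÷ 2 = 13 remainder 1
13 ÷ 2 = 6 remainder 1
6 ÷ 2 = 3 remainder 0
3 ÷ 2 = 1 remainder 1
1 ÷ 2 = 0 remainder 1
Reading remainders bottom to top: 11011000100000111110



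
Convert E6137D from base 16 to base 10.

Expand by place value (powers of 16):
Digit values: E = 14, D = 13
E6137D = 14 × 16^5 + 6 × 16^4 + 1 × 16^3 + 3 × 16^2 + 7 × 16^1 + 13 × 16^0
= 14 × 1048576 + 6 × 65536 + 1 × 4096 + 3 × 256 + 7 × 16 + 13 × 1
= 14680064 + 393216 + 4096 + 768 + 112 + 13
= 15078269



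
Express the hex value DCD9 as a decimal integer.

Expand by place value (powers of 16):
Digit values: D = 13, C = 12
DCD9 = 13 × 16^3 + 12 × 16^2 + 13 × 16^1 + 9 × 16^0
= 13 × 4096 + 12 × 256 + 13 × 16 + 9 × 1
= 53248 + 3072 + 208 + 9
= 56537



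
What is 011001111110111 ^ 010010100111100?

XOR: 1 when bits differ
  011001111110111
^ 010010100111100
-----------------
  001011011001011
Decimal: 13303 ^ 9532 = 5835



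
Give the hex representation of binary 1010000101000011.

Group into 4-bit nibbles from right:
  1010 = A
  0001 = 1
  0100 = 4
  0011 = 3
Result: A143



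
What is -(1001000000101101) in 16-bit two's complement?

Original (sign bit 1, negative): 1001000000101101
Step 1 - Invert all bits: 0110111111010010
Step 2 - Add 1: 0110111111010011
Verification: 1001000000101101 + 0110111111010011 = 10000000000000000; discarding the end carry (carry out of the top bit) leaves the 16-bit value 0000000000000000, as required for x + (-x)



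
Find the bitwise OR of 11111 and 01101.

OR: 1 when either bit is 1
  11111
| 01101
-------
  11111
Decimal: 31 | 13 = 31



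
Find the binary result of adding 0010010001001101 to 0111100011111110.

Add column by column from the right: bit + bit + carry-in; write the sum mod 2, carry 1 when the sum is 2 or 3.
carry:  1100000111111000
        0010010001001101
+       0111100011111110
------------------------
       01001110101001011
(the carry out of the leftmost column, 0, becomes the leading bit)
Decimal check:
  0010010001001101 = 8192 + 1024 + 64 + 8 + 4 + 1 = 9293
  0111100011111110 = 16384 + 8192 + 4096 + 2048 + 128 + 64 + 32 + 16 + 8 + 4 + 2 = 30974
  9293 + 30974 = 40267, and 01001110101001011 = 32768 + 4096 + 2048 + 1024 + 256 + 64 + 8 + 2 + 1 = 40267 ✓



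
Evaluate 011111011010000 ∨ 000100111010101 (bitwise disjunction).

OR: 1 when either bit is 1
  011111011010000
| 000100111010101
-----------------
  011111111010101
Decimal: 16080 | 2517 = 16341



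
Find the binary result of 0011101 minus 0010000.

Method 1 - Direct subtraction (column by column from the right: bit − bit − borrow-in; if negative, add 2 and borrow 1 from the next column):
borrow: 0000000
        0011101
-       0010000
---------------
        0001101

Method 2 - Add two's complement:
Two's complement of 0010000: invert → 1101111, add 1 → 1110000
  0011101
+ 1110000
---------
 10001101  (end carry out of the top bit = 1)
Discarding the end carry: 0001101
Decimal check:
  0011101 = 16 + 8 + 4 + 1 = 29
  0010000 = 16
  29 - 16 = 13, and 0001101 = 8 + 4 + 1 = 13 ✓



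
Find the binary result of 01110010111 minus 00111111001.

Method 1 - Direct subtraction (column by column from the right: bit − bit − borrow-in; if negative, add 2 and borrow 1 from the next column):
borrow: 01111110000
        01110010111
-       00111111001
-------------------
        00110011110

Method 2 - Add two's complement:
Two's complement of 00111111001: invert → 11000000110, add 1 → 11000000111
  01110010111
+ 11000000111
-------------
 100110011110  (end carry out of the top bit = 1)
Discarding the end carry: 00110011110
Decimal check:
  01110010111 = 512 + 256 + 128 + 16 + 4 + 2 + 1 = 919
  00111111001 = 256 + 128 + 64 + 32 + 16 + 8 + 1 = 505
  919 - 505 = 414, and 00110011110 = 256 + 128 + 16 + 8 + 4 + 2 = 414 ✓



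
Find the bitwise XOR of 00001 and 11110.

XOR: 1 when bits differ
  00001
^ 11110
-------
  11111
Decimal: 1 ^ 30 = 31



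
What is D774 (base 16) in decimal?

Expand by place value (powers of 16):
Digit values: D = 13
D774 = 13 × 16^3 + 7 × 16^2 + 7 × 16^1 + 4 × 16^0
= 13 × 4096 + 7 × 256 + 7 × 16 + 4 × 1
= 53248 + 1792 + 112 + 4
= 55156



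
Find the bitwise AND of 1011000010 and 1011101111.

AND: 1 only when both bits are 1
  1011000010
& 1011101111
------------
  1011000010
Decimal: 706 & 751 = 706



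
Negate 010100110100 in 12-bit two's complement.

Original: 010100110100
Step 1 - Invert all bits: 101011001011
Step 2 - Add 1: 101011001100
Verification: 010100110100 + 101011001100 = 1000000000000; discarding the end carry (carry out of the top bit) leaves the 12-bit value 000000000000, as required for x + (-x)



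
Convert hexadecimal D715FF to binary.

Convert each hex digit to 4 bits:
  D = 1101
  7 = 0111
  1 = 0001
  5 = 0101
  F = 1111
  F = 1111
Concatenate: 110101110001010111111111



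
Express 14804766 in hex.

Using repeated division by 16 (digits 10–15 are A–F):
14804766 ÷ 16 = 925297 remainder 14 (E)
925297 ÷ 16 = 57831 remainder 1
57831 ÷ 16 = 3614 remainder 7
3614 ÷ 16 = 225 remainder 14 (E)
225 ÷ 16 = 14 remainder 1
14 ÷ 16 = 0 remainder 14 (E)
Reading remainders bottom to top: E1E71E



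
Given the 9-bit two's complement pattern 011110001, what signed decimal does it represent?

Binary: 011110001
Sign bit: 0 (non-negative)
Read directly as an unsigned value:
011110001 = 128 + 64 + 32 + 16 + 1 = 241
Value: 241



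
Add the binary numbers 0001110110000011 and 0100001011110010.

Add column by column from the right: bit + bit + carry-in; write the sum mod 2, carry 1 when the sum is 2 or 3.
carry:  0011111100000100
        0001110110000011
+       0100001011110010
------------------------
       00110000001110101
(the carry out of the leftmost column, 0, becomes the leading bit)
Decimal check:
  0001110110000011 = 4096 + 2048 + 1024 + 256 + 128 + 2 + 1 = 7555
  0100001011110010 = 16384 + 512 + 128 + 64 + 32 + 16 + 2 = 17138
  7555 + 17138 = 24693, and 00110000001110101 = 16384 + 8192 + 64 + 32 + 16 + 4 + 1 = 24693 ✓



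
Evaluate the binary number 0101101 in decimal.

Sum of powers of 2 for each 1-bit:
2^0 + 2^2 + 2^3 + 2^5
= 1 + 4 + 8 + 32
= 45



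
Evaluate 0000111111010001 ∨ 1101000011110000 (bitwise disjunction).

OR: 1 when either bit is 1
  0000111111010001
| 1101000011110000
------------------
  1101111111110001
Decimal: 4049 | 53488 = 57329



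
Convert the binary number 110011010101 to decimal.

Sum of powers of 2 for each 1-bit:
2^0 + 2^2 + 2^4 + 2^6 + 2^7 + 2^10 + 2^11
= 1 + 4 + 16 + 64 + 128 + 1024 + 2048
= 3285



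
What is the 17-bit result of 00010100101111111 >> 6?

Original: 00010100101111111 (decimal 10623)
Shift right by 6 positions
Drop the 6 low bits; fill with zeros on the left
Result: 00000000010100101 (decimal 165)
Equivalent: 10623 >> 6 = 10623 ÷ 2^6 = 165



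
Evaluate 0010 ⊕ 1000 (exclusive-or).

XOR: 1 when bits differ
  0010
^ 1000
------
  1010
Decimal: 2 ^ 8 = 10



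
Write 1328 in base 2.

Using repeated division by 2:
1328 ÷ 2 = 664 remainder 0
664 ÷ 2 = 332 remainder 0
332 ÷ 2 = 166 remainder 0
166 ÷ 2 = 83 remainder 0
83 ÷ 2 = 41 remainder 1
41 ÷ 2 = 20 remainder 1
20 ÷ 2 = 10 remainder 0
10 ÷ 2 = 5 remainder 0
5 ÷ 2 = 2 remainder 1
2 ÷ 2 = 1 remainder 0
1 ÷ 2 = 0 remainder 1
Reading remainders bottom to top: 10100110000



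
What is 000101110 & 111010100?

AND: 1 only when both bits are 1
  000101110
& 111010100
-----------
  000000100
Decimal: 46 & 468 = 4



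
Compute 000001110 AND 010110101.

AND: 1 only when both bits are 1
  000001110
& 010110101
-----------
  000000100
Decimal: 14 & 181 = 4



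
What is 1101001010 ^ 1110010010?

XOR: 1 when bits differ
  1101001010
^ 1110010010
------------
  0011011000
Decimal: 842 ^ 914 = 216



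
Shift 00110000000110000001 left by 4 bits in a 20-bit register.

Original: 00110000000110000001 (decimal 196993)
Shift left by 4 positions
Append 4 zeros on the right and drop the 4 high bits that overflow the 20-bit width
Result: 00000001100000010000 (decimal 6160)
Equivalent: 196993 << 4 = 196993 × 2^4 = 3151888, truncated to 20 bits = 6160



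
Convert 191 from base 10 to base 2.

Using repeated division by 2:
191 ÷ 2 = 95 remainder 1
95 ÷ 2 = 47 remainder 1
47 ÷ 2 = 23 remainder 1
23 ÷ 2 = 11 remainder 1
11 ÷ 2 = 5 remainder 1
5 ÷ 2 = 2 remainder 1
2 ÷ 2 = 1 remainder 0
1 ÷ 2 = 0 remainder 1
Reading remainders bottom to top: 10111111



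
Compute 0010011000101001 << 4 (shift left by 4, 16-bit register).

Original: 0010011000101001 (decimal 9769)
Shift left by 4 positions
Append 4 zeros on the right and drop the 4 high bits that overflow the 16-bit width
Result: 0110001010010000 (decimal 25232)
Equivalent: 9769 << 4 = 9769 × 2^4 = 156304, truncated to 16 bits = 25232



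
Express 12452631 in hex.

Using repeated division by 16 (digits 10–15 are A–F):
12452631 ÷ 16 = 778289 remainder 7
778289 ÷ 16 = 48643 remainder 1
48643 ÷ 16 = 3040 remainder 3
3040 ÷ 16 = 190 remainder 0
190 ÷ 16 = 11 remainder 14 (E)
11 ÷ 16 = 0 remainder 11 (B)
Reading remainders bottom to top: BE0317



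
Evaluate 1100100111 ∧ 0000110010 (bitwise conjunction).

AND: 1 only when both bits are 1
  1100100111
& 0000110010
------------
  0000100010
Decimal: 807 & 50 = 34



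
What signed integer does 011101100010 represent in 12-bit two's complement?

Binary: 011101100010
Sign bit: 0 (non-negative)
Read directly as an unsigned value:
011101100010 = 1024 + 512 + 256 + 64 + 32 + 2 = 1890
Value: 1890



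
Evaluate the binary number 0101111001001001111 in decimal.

Sum of powers of 2 for each 1-bit:
2^0 + 2^1 + 2^2 + 2^3 + 2^6 + 2^9 + 2^12 + 2^13 + 2^14 + 2^15 + 2^17
= 1 + 2 + 4 + 8 + 64 + 512 + 4096 + 8192 + 16384 + 32768 + 131072
= 193103



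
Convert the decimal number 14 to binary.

Using repeated division by 2:
14 ÷ 2 = 7 remainder 0
7 ÷ 2 = 3 remainder 1
3 ÷ 2 = 1 remainder 1
1 ÷ 2 = 0 remainder 1
Reading remainders bottom to top: 1110



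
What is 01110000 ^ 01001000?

XOR: 1 when bits differ
  01110000
^ 01001000
----------
  00111000
Decimal: 112 ^ 72 = 56



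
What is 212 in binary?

Using repeated division by 2:
212 ÷ 2 = 106 remainder 0
106 ÷ 2 = 53 remainder 0
53 ÷ 2 = 26 remainder 1
26 ÷ 2 = 13 remainder 0
13 ÷ 2 = 6 remainder 1
6 ÷ 2 = 3 remainder 0
3 ÷ 2 = 1 remainder 1
1 ÷ 2 = 0 remainder 1
Reading remainders bottom to top: 11010100



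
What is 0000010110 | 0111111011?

OR: 1 when either bit is 1
  0000010110
| 0111111011
------------
  0111111111
Decimal: 22 | 507 = 511



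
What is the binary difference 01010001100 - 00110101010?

Method 1 - Direct subtraction (column by column from the right: bit − bit − borrow-in; if negative, add 2 and borrow 1 from the next column):
borrow: 01111000100
        01010001100
-       00110101010
-------------------
        00011100010

Method 2 - Add two's complement:
Two's complement of 00110101010: invert → 11001010101, add 1 → 11001010110
  01010001100
+ 11001010110
-------------
 100011100010  (end carry out of the top bit = 1)
Discarding the end carry: 00011100010
Decimal check:
  01010001100 = 512 + 128 + 8 + 4 = 652
  00110101010 = 256 + 128 + 32 + 8 + 2 = 426
  652 - 426 = 226, and 00011100010 = 128 + 64 + 32 + 2 = 226 ✓



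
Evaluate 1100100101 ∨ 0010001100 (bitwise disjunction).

OR: 1 when either bit is 1
  1100100101
| 0010001100
------------
  1110101101
Decimal: 805 | 140 = 941



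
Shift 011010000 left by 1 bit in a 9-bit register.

Original: 011010000 (decimal 208)
Shift left by 1 position
Append 1 zero on the right
Result: 110100000 (decimal 416)
Equivalent: 208 << 1 = 208 × 2^1 = 416



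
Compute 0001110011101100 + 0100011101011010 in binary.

Add column by column from the right: bit + bit + carry-in; write the sum mod 2, carry 1 when the sum is 2 or 3.
carry:  0011111111110000
        0001110011101100
+       0100011101011010
------------------------
       00110010001000110
(the carry out of the leftmost column, 0, becomes the leading bit)
Decimal check:
  0001110011101100 = 4096 + 2048 + 1024 + 128 + 64 + 32 + 8 + 4 = 7404
  0100011101011010 = 16384 + 1024 + 512 + 256 + 64 + 16 + 8 + 2 = 18266
  7404 + 18266 = 25670, and 00110010001000110 = 16384 + 8192 + 1024 + 64 + 4 + 2 = 25670 ✓



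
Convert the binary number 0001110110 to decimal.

Sum of powers of 2 for each 1-bit:
2^1 + 2^2 + 2^4 + 2^5 + 2^6
= 2 + 4 + 16 + 32 + 64
= 118



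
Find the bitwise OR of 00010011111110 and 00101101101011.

OR: 1 when either bit is 1
  00010011111110
| 00101101101011
----------------
  00111111111111
Decimal: 1278 | 2923 = 4095



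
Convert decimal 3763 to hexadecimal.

Using repeated division by 16 (digits 10–15 are A–F):
3763 ÷ 16 = 235 remainder 3
235 ÷ 16 = 14 remainder 11 (B)
14 ÷ 16 = 0 remainder 14 (E)
Reading remainders bottom to top: EB3



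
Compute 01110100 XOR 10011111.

XOR: 1 when bits differ
  01110100
^ 10011111
----------
  11101011
Decimal: 116 ^ 159 = 235



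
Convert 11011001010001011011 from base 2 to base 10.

Sum of powers of 2 for each 1-bit:
2^0 + 2^1 + 2^3 + 2^4 + 2^6 + 2^10 + 2^12 + 2^15 + 2^16 + 2^18 + 2^19
= 1 + 2 + 8 + 16 + 64 + 1024 + 4096 + 32768 + 65536 + 262144 + 524288
= 889947



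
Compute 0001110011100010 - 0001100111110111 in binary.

Method 1 - Direct subtraction (column by column from the right: bit − bit − borrow-in; if negative, add 2 and borrow 1 from the next column):
borrow: 0000011111111110
        0001110011100010
-       0001100111110111
------------------------
        0000001011101011

Method 2 - Add two's complement:
Two's complement of 0001100111110111: invert → 1110011000001000, add 1 → 1110011000001001
  0001110011100010
+ 1110011000001001
------------------
 10000001011101011  (end carry out of the top bit = 1)
Discarding the end carry: 0000001011101011
Decimal check:
  0001110011100010 = 4096 + 2048 + 1024 + 128 + 64 + 32 + 2 = 7394
  0001100111110111 = 4096 + 2048 + 256 + 128 + 64 + 32 + 16 + 4 + 2 + 1 = 6647
  7394 - 6647 = 747, and 0000001011101011 = 512 + 128 + 64 + 32 + 8 + 2 + 1 = 747 ✓



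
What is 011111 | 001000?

OR: 1 when either bit is 1
  011111
| 001000
--------
  011111
Decimal: 31 | 8 = 31



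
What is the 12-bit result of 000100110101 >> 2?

Original: 000100110101 (decimal 309)
Shift right by 2 positions
Drop the 2 low bits; fill with zeros on the left
Result: 000001001101 (decimal 77)
Equivalent: 309 >> 2 = 309 ÷ 2^2 = 77



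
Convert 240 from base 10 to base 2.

Using repeated division by 2:
240 ÷ 2 = 120 remainder 0
120 ÷ 2 = 60 remainder 0
60 ÷ 2 = 30 remainder 0
30 ÷ 2 = 15 remainder 0
15 ÷ 2 = 7 remainder 1
7 ÷ 2 = 3 remainder 1
3 ÷ 2 = 1 remainder 1
1 ÷ 2 = 0 remainder 1
Reading remainders bottom to top: 11110000



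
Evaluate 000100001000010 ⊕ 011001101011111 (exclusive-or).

XOR: 1 when bits differ
  000100001000010
^ 011001101011111
-----------------
  011101100011101
Decimal: 2114 ^ 13151 = 15133



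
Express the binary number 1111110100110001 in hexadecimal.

Group into 4-bit nibbles from right:
  1111 = F
  1101 = D
  0011 = 3
  0001 = 1
Result: FD31



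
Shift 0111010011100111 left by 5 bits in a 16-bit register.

Original: 0111010011100111 (decimal 29927)
Shift left by 5 positions
Append 5 zeros on the right and drop the 5 high bits that overflow the 16-bit width
Result: 1001110011100000 (decimal 40160)
Equivalent: 29927 << 5 = 29927 × 2^5 = 957664, truncated to 16 bits = 40160



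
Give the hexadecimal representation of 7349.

Using repeated division by 16 (digits 10–15 are A–F):
7349 ÷ 16 = 459 remainder 5
459 ÷ 16 = 28 remainder 11 (B)
28 ÷ 16 = 1 remainder 12 (C)
1 ÷ 16 = 0 remainder 1
Reading remainders bottom to top: 1CB5



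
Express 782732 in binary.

Using repeated division by 2:
782732 ÷ 2 = 391366 remainder 0
391366 ÷ 2 = 195683 remainder 0
195683 ÷ 2 = 97841 remainder 1
97841 ÷ 2 = 48920 remainder 1
48920 ÷ 2 = 24460 remainder 0
24460 ÷ 2 = 12230 remainder 0
12230 ÷ 2 = 6115 remainder 0
6115 ÷ 2 = 3057 remainder 1
3057 ÷ 2 = 1528 remainder 1
1528 ÷ 2 = 764 remainder 0
764 ÷ 2 = 382 remainder 0
382 ÷ 2 = 191 remainder 0
191 ÷ 2 = 95 remainder 1
95 ÷ 2 = 47 remainder 1
47 ÷ 2 = 23 remainder 1
23 ÷ 2 = 11 remainder 1
11 ÷ 2 = 5 remainder 1
5 ÷ 2 = 2 remainder 1
2 ÷ 2 = 1 remainder 0
1 ÷ 2 = 0 remainder 1
Reading remainders bottom to top: 10111111000110001100



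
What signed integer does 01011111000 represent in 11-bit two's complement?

Binary: 01011111000
Sign bit: 0 (non-negative)
Read directly as an unsigned value:
01011111000 = 512 + 128 + 64 + 32 + 16 + 8 = 760
Value: 760



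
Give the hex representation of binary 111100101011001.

Group into 4-bit nibbles from right:
  0111 = 7
  1001 = 9
  0101 = 5
  1001 = 9
Result: 7959



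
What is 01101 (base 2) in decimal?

Sum of powers of 2 for each 1-bit:
2^0 + 2^2 + 2^3
= 1 + 4 + 8
= 13



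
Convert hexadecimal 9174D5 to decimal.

Expand by place value (powers of 16):
Digit values: D = 13
9174D5 = 9 × 16^5 + 1 × 16^4 + 7 × 16^3 + 4 × 16^2 + 13 × 16^1 + 5 × 16^0
= 9 × 1048576 + 1 × 65536 + 7 × 4096 + 4 × 256 + 13 × 16 + 5 × 1
= 9437184 + 65536 + 28672 + 1024 + 208 + 5
= 9532629



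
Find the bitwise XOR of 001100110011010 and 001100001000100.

XOR: 1 when bits differ
  001100110011010
^ 001100001000100
-----------------
  000000111011110
Decimal: 6554 ^ 6212 = 478



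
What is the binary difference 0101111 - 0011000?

Method 1 - Direct subtraction (column by column from the right: bit − bit − borrow-in; if negative, add 2 and borrow 1 from the next column):
borrow: 0100000
        0101111
-       0011000
---------------
        0010111

Method 2 - Add two's complement:
Two's complement of 0011000: invert → 1100111, add 1 → 1101000
  0101111
+ 1101000
---------
 10010111  (end carry out of the top bit = 1)
Discarding the end carry: 0010111
Decimal check:
  0101111 = 32 + 8 + 4 + 2 + 1 = 47
  0011000 = 16 + 8 = 24
  47 - 24 = 23, and 0010111 = 16 + 4 + 2 + 1 = 23 ✓



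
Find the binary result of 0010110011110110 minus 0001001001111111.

Method 1 - Direct subtraction (column by column from the right: bit − bit − borrow-in; if negative, add 2 and borrow 1 from the next column):
borrow: 0010010011111110
        0010110011110110
-       0001001001111111
------------------------
        0001101001110111

Method 2 - Add two's complement:
Two's complement of 0001001001111111: invert → 1110110110000000, add 1 → 1110110110000001
  0010110011110110
+ 1110110110000001
------------------
 10001101001110111  (end carry out of the top bit = 1)
Discarding the end carry: 0001101001110111
Decimal check:
  0010110011110110 = 8192 + 2048 + 1024 + 128 + 64 + 32 + 16 + 4 + 2 = 11510
  0001001001111111 = 4096 + 512 + 64 + 32 + 16 + 8 + 4 + 2 + 1 = 4735
  11510 - 4735 = 6775, and 0001101001110111 = 4096 + 2048 + 512 + 64 + 32 + 16 + 4 + 2 + 1 = 6775 ✓



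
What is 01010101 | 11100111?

OR: 1 when either bit is 1
  01010101
| 11100111
----------
  11110111
Decimal: 85 | 231 = 247



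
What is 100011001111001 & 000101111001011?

AND: 1 only when both bits are 1
  100011001111001
& 000101111001011
-----------------
  000001001001001
Decimal: 18041 & 3019 = 585



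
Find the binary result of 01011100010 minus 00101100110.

Method 1 - Direct subtraction (column by column from the right: bit − bit − borrow-in; if negative, add 2 and borrow 1 from the next column):
borrow: 01011111000
        01011100010
-       00101100110
-------------------
        00101111100

Method 2 - Add two's complement:
Two's complement of 00101100110: invert → 11010011001, add 1 → 11010011010
  01011100010
+ 11010011010
-------------
 100101111100  (end carry out of the top bit = 1)
Discarding the end carry: 00101111100
Decimal check:
  01011100010 = 512 + 128 + 64 + 32 + 2 = 738
  00101100110 = 256 + 64 + 32 + 4 + 2 = 358
  738 - 358 = 380, and 00101111100 = 256 + 64 + 32 + 16 + 8 + 4 = 380 ✓



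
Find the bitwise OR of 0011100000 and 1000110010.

OR: 1 when either bit is 1
  0011100000
| 1000110010
------------
  1011110010
Decimal: 224 | 562 = 754



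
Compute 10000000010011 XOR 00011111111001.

XOR: 1 when bits differ
  10000000010011
^ 00011111111001
----------------
  10011111101010
Decimal: 8211 ^ 2041 = 10218



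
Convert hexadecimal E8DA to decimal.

Expand by place value (powers of 16):
Digit values: E = 14, D = 13, A = 10
E8DA = 14 × 16^3 + 8 × 16^2 + 13 × 16^1 + 10 × 16^0
= 14 × 4096 + 8 × 256 + 13 × 16 + 10 × 1
= 57344 + 2048 + 208 + 10
= 59610



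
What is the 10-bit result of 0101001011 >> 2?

Original: 0101001011 (decimal 331)
Shift right by 2 positions
Drop the 2 low bits; fill with zeros on the left
Result: 0001010010 (decimal 82)
Equivalent: 331 >> 2 = 331 ÷ 2^2 = 82



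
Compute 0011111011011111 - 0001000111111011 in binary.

Method 1 - Direct subtraction (column by column from the right: bit − bit − borrow-in; if negative, add 2 and borrow 1 from the next column):
borrow: 0000001111000000
        0011111011011111
-       0001000111111011
------------------------
        0010110011100100

Method 2 - Add two's complement:
Two's complement of 0001000111111011: invert → 1110111000000100, add 1 → 1110111000000101
  0011111011011111
+ 1110111000000101
------------------
 10010110011100100  (end carry out of the top bit = 1)
Discarding the end carry: 0010110011100100
Decimal check:
  0011111011011111 = 8192 + 4096 + 2048 + 1024 + 512 + 128 + 64 + 16 + 8 + 4 + 2 + 1 = 16095
  0001000111111011 = 4096 + 256 + 128 + 64 + 32 + 16 + 8 + 2 + 1 = 4603
  16095 - 4603 = 11492, and 0010110011100100 = 8192 + 2048 + 1024 + 128 + 64 + 32 + 4 = 11492 ✓



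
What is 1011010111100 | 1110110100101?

OR: 1 when either bit is 1
  1011010111100
| 1110110100101
---------------
  1111110111101
Decimal: 5820 | 7589 = 8125



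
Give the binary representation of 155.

Using repeated division by 2:
155 ÷ 2 = 77 remainder 1
77 ÷ 2 = 38 remainder 1
38 ÷ 2 = 19 remainder 0
19 ÷ 2 = 9 remainder 1
9 ÷ 2 = 4 remainder 1
4 ÷ 2 = 2 remainder 0
2 ÷ 2 = 1 remainder 0
1 ÷ 2 = 0 remainder 1
Reading remainders bottom to top: 10011011



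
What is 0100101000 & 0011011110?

AND: 1 only when both bits are 1
  0100101000
& 0011011110
------------
  0000001000
Decimal: 296 & 222 = 8



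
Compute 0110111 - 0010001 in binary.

Method 1 - Direct subtraction (column by column from the right: bit − bit − borrow-in; if negative, add 2 and borrow 1 from the next column):
borrow: 0000000
        0110111
-       0010001
---------------
        0100110

Method 2 - Add two's complement:
Two's complement of 0010001: invert → 1101110, add 1 → 1101111
  0110111
+ 1101111
---------
 10100110  (end carry out of the top bit = 1)
Discarding the end carry: 0100110
Decimal check:
  0110111 = 32 + 16 + 4 + 2 + 1 = 55
  0010001 = 16 + 1 = 17
  55 - 17 = 38, and 0100110 = 32 + 4 + 2 = 38 ✓



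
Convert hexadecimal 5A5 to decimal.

Expand by place value (powers of 16):
Digit values: A = 10
5A5 = 5 × 16^2 + 10 × 16^1 + 5 × 16^0
= 5 × 256 + 10 × 16 + 5 × 1
= 1280 + 160 + 5
= 1445



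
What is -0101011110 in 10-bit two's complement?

Original: 0101011110
Step 1 - Invert all bits: 1010100001
Step 2 - Add 1: 1010100010
Verification: 0101011110 + 1010100010 = 10000000000; discarding the end carry (carry out of the top bit) leaves the 10-bit value 0000000000, as required for x + (-x)



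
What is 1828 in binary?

Using repeated division by 2:
1828 ÷ 2 = 914 remainder 0
914 ÷ 2 = 457 remainder 0
457 ÷ 2 = 228 remainder 1
228 ÷ 2 = 114 remainder 0
114 ÷ 2 = 57 remainder 0
57 ÷ 2 = 28 remainder 1
28 ÷ 2 = 14 remainder 0
14 ÷ 2 = 7 remainder 0
7 ÷ 2 = 3 remainder 1
3 ÷ 2 = 1 remainder 1
1 ÷ 2 = 0 remainder 1
Reading remainders bottom to top: 11100100100



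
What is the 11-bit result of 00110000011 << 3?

Original: 00110000011 (decimal 387)
Shift left by 3 positions
Append 3 zeros on the right and drop the 3 high bits that overflow the 11-bit width
Result: 10000011000 (decimal 1048)
Equivalent: 387 << 3 = 387 × 2^3 = 3096, truncated to 11 bits = 1048



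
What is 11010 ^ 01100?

XOR: 1 when bits differ
  11010
^ 01100
-------
  10110
Decimal: 26 ^ 12 = 22



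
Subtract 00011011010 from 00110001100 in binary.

Method 1 - Direct subtraction (column by column from the right: bit − bit − borrow-in; if negative, add 2 and borrow 1 from the next column):
borrow: 00111100100
        00110001100
-       00011011010
-------------------
        00010110010

Method 2 - Add two's complement:
Two's complement of 00011011010: invert → 11100100101, add 1 → 11100100110
  00110001100
+ 11100100110
-------------
 100010110010  (end carry out of the top bit = 1)
Discarding the end carry: 00010110010
Decimal check:
  00110001100 = 256 + 128 + 8 + 4 = 396
  00011011010 = 128 + 64 + 16 + 8 + 2 = 218
  396 - 218 = 178, and 00010110010 = 128 + 32 + 16 + 2 = 178 ✓



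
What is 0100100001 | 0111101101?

OR: 1 when either bit is 1
  0100100001
| 0111101101
------------
  0111101101
Decimal: 289 | 493 = 493



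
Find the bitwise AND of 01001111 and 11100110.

AND: 1 only when both bits are 1
  01001111
& 11100110
----------
  01000110
Decimal: 79 & 230 = 70



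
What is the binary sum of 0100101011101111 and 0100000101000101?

Add column by column from the right: bit + bit + carry-in; write the sum mod 2, carry 1 when the sum is 2 or 3.
carry:  1000011110011110
        0100101011101111
+       0100000101000101
------------------------
       01000110000110100
(the carry out of the leftmost column, 0, becomes the leading bit)
Decimal check:
  0100101011101111 = 16384 + 2048 + 512 + 128 + 64 + 32 + 8 + 4 + 2 + 1 = 19183
  0100000101000101 = 16384 + 256 + 64 + 4 + 1 = 16709
  19183 + 16709 = 35892, and 01000110000110100 = 32768 + 2048 + 1024 + 32 + 16 + 4 = 35892 ✓



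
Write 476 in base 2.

Using repeated division by 2:
476 ÷ 2 = 238 remainder 0
238 ÷ 2 = 119 remainder 0
119 ÷ 2 = 59 remainder 1
59 ÷ 2 = 29 remainder 1
29 ÷ 2 = 14 remainder 1
14 ÷ 2 = 7 remainder 0
7 ÷ 2 = 3 remainder 1
3 ÷ 2 = 1 remainder 1
1 ÷ 2 = 0 remainder 1
Reading remainders bottom to top: 111011100



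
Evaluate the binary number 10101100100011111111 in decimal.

Sum of powers of 2 for each 1-bit:
2^0 + 2^1 + 2^2 + 2^3 + 2^4 + 2^5 + 2^6 + 2^7 + 2^11 + 2^14 + 2^15 + 2^17 + 2^19
= 1 + 2 + 4 + 8 + 16 + 32 + 64 + 128 + 2048 + 16384 + 32768 + 131072 + 524288
= 706815



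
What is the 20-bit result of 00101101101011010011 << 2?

Original: 00101101101011010011 (decimal 187091)
Shift left by 2 positions
Append 2 zeros on the right
Result: 10110110101101001100 (decimal 748364)
Equivalent: 187091 << 2 = 187091 × 2^2 = 748364



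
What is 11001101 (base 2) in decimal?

Sum of powers of 2 for each 1-bit:
2^0 + 2^2 + 2^3 + 2^6 + 2^7
= 1 + 4 + 8 + 64 + 128
= 205



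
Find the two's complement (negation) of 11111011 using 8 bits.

Original (sign bit 1, negative): 11111011
Step 1 - Invert all bits: 00000100
Step 2 - Add 1: 00000101
Verification: 11111011 + 00000101 = 100000000; discarding the end carry (carry out of the top bit) leaves the 8-bit value 00000000, as required for x + (-x)



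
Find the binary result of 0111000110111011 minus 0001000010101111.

Method 1 - Direct subtraction (column by column from the right: bit − bit − borrow-in; if negative, add 2 and borrow 1 from the next column):
borrow: 0000000000011000
        0111000110111011
-       0001000010101111
------------------------
        0110000100001100

Method 2 - Add two's complement:
Two's complement of 0001000010101111: invert → 1110111101010000, add 1 → 1110111101010001
  0111000110111011
+ 1110111101010001
------------------
 10110000100001100  (end carry out of the top bit = 1)
Discarding the end carry: 0110000100001100
Decimal check:
  0111000110111011 = 16384 + 8192 + 4096 + 256 + 128 + 32 + 16 + 8 + 2 + 1 = 29115
  0001000010101111 = 4096 + 128 + 32 + 8 + 4 + 2 + 1 = 4271
  29115 - 4271 = 24844, and 0110000100001100 = 16384 + 8192 + 256 + 8 + 4 = 24844 ✓



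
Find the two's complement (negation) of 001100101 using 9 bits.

Original: 001100101
Step 1 - Invert all bits: 110011010
Step 2 - Add 1: 110011011
Verification: 001100101 + 110011011 = 1000000000; discarding the end carry (carry out of the top bit) leaves the 9-bit value 000000000, as required for x + (-x)



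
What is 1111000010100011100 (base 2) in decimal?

Sum of powers of 2 for each 1-bit:
2^2 + 2^3 + 2^4 + 2^8 + 2^10 + 2^15 + 2^16 + 2^17 + 2^18
= 4 + 8 + 16 + 256 + 1024 + 32768 + 65536 + 131072 + 262144
= 492828



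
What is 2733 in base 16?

Using repeated division by 16 (digits 10–15 are A–F):
2733 ÷ 16 = 170 remainder 13 (D)
170 ÷ 16 = 10 remainder 10 (A)
10 ÷ 16 = 0 remainder 10 (A)
Reading remainders bottom to top: AAD



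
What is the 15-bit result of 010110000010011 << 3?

Original: 010110000010011 (decimal 11283)
Shift left by 3 positions
Append 3 zeros on the right and drop the 3 high bits that overflow the 15-bit width
Result: 110000010011000 (decimal 24728)
Equivalent: 11283 << 3 = 11283 × 2^3 = 90264, truncated to 15 bits = 24728



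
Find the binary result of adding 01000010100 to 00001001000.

Add column by column from the right: bit + bit + carry-in; write the sum mod 2, carry 1 when the sum is 2 or 3.
carry:  00000000000
        01000010100
+       00001001000
-------------------
       001001011100
(the carry out of the leftmost column, 0, becomes the leading bit)
Decimal check:
  01000010100 = 512 + 16 + 4 = 532
  00001001000 = 64 + 8 = 72
  532 + 72 = 604, and 001001011100 = 512 + 64 + 16 + 8 + 4 = 604 ✓



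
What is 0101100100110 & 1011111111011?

AND: 1 only when both bits are 1
  0101100100110
& 1011111111011
---------------
  0001100100010
Decimal: 2854 & 6139 = 802



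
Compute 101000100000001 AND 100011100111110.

AND: 1 only when both bits are 1
  101000100000001
& 100011100111110
-----------------
  100000100000000
Decimal: 20737 & 18238 = 16640



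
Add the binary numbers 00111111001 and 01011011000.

Add column by column from the right: bit + bit + carry-in; write the sum mod 2, carry 1 when the sum is 2 or 3.
carry:  11111110000
        00111111001
+       01011011000
-------------------
       010011010001
(the carry out of the leftmost column, 0, becomes the leading bit)
Decimal check:
  00111111001 = 256 + 128 + 64 + 32 + 16 + 8 + 1 = 505
  01011011000 = 512 + 128 + 64 + 16 + 8 = 728
  505 + 728 = 1233, and 010011010001 = 1024 + 128 + 64 + 16 + 1 = 1233 ✓



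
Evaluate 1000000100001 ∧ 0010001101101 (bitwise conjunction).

AND: 1 only when both bits are 1
  1000000100001
& 0010001101101
---------------
  0000000100001
Decimal: 4129 & 1133 = 33

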